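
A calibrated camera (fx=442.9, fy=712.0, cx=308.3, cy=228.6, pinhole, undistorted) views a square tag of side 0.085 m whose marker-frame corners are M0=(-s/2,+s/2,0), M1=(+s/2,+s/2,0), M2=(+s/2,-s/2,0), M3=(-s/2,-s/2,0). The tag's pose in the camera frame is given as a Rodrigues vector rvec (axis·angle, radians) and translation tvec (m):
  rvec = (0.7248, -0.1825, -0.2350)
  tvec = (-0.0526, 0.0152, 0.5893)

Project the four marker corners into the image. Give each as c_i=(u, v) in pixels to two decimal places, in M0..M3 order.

Intrinsics K: fx=442.9, fy=712.0, cx=308.3, cy=228.6
Marker side s = 0.085 m; corners in marker frame (Z=0):
  M0 = (-0.0425, +0.0425, 0)
  M1 = (+0.0425, +0.0425, 0)
  M2 = (+0.0425, -0.0425, 0)
  M3 = (-0.0425, -0.0425, 0)
rvec = (0.7248, -0.1825, -0.2350), |rvec| = θ = 0.78350 rad = 44.891°
Rodrigues: sinθ=0.70576, 1−cosθ=0.29155; R = I + sinθ·[k]× + (1−cosθ)·[k]×²:
    [+0.95795 +0.14886 -0.24529]
    [-0.27451 +0.72427 -0.63252]
    [+0.08350 +0.67326 +0.73468]
t = (-0.0526, 0.0152, 0.5893) m
M0: Pc = R·M0+t = (-0.08699, +0.05765, +0.61436); u = 442.9·(-0.08699)/0.61436 + 308.3 = 245.5909, v = 712.0·(+0.05765)/0.61436 + 228.6 = 295.4094
M1: Pc = R·M1+t = (-0.00556, +0.03431, +0.62146); u = 442.9·(-0.00556)/0.62146 + 308.3 = 304.3372, v = 712.0·(+0.03431)/0.62146 + 228.6 = 267.9140
M2: Pc = R·M2+t = (-0.01821, -0.02725, +0.56424); u = 442.9·(-0.01821)/0.56424 + 308.3 = 294.0031, v = 712.0·(-0.02725)/0.56424 + 228.6 = 194.2162
M3: Pc = R·M3+t = (-0.09964, -0.00391, +0.55714); u = 442.9·(-0.09964)/0.55714 + 308.3 = 229.0909, v = 712.0·(-0.00391)/0.55714 + 228.6 = 223.5970

c0=(245.59, 295.41) c1=(304.34, 267.91) c2=(294.00, 194.22) c3=(229.09, 223.60)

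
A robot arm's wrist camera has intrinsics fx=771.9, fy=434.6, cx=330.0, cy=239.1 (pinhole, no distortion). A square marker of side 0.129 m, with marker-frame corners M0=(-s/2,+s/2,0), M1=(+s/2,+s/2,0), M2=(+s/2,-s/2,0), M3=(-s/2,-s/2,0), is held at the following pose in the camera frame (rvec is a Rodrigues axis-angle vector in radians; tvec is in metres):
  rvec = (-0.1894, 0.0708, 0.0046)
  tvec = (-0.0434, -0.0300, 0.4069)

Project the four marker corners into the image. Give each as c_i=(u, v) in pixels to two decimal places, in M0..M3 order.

c0=(120.35, 275.54) c1=(369.98, 276.09) c2=(370.35, 141.07) c3=(134.99, 143.47)

Intrinsics K: fx=771.9, fy=434.6, cx=330.0, cy=239.1
Marker side s = 0.129 m; corners in marker frame (Z=0):
  M0 = (-0.0645, +0.0645, 0)
  M1 = (+0.0645, +0.0645, 0)
  M2 = (+0.0645, -0.0645, 0)
  M3 = (-0.0645, -0.0645, 0)
rvec = (-0.1894, 0.0708, 0.0046), |rvec| = θ = 0.20225 rad = 11.588°
Rodrigues: sinθ=0.20088, 1−cosθ=0.02038; R = I + sinθ·[k]× + (1−cosθ)·[k]×²:
    [+0.99749 -0.01125 +0.06988]
    [-0.00211 +0.98211 +0.18827]
    [-0.07075 -0.18795 +0.97963]
t = (-0.0434, -0.0300, 0.4069) m
M0: Pc = R·M0+t = (-0.10846, +0.03348, +0.39934); u = 771.9·(-0.10846)/0.39934 + 330.0 = 120.3463, v = 434.6·(+0.03348)/0.39934 + 239.1 = 275.5390
M1: Pc = R·M1+t = (+0.02021, +0.03321, +0.39021); u = 771.9·(+0.02021)/0.39021 + 330.0 = 369.9834, v = 434.6·(+0.03321)/0.39021 + 239.1 = 276.0877
M2: Pc = R·M2+t = (+0.02166, -0.09348, +0.41446); u = 771.9·(+0.02166)/0.41446 + 330.0 = 370.3474, v = 434.6·(-0.09348)/0.41446 + 239.1 = 141.0745
M3: Pc = R·M3+t = (-0.10701, -0.09321, +0.42359); u = 771.9·(-0.10701)/0.42359 + 330.0 = 134.9913, v = 434.6·(-0.09321)/0.42359 + 239.1 = 143.4664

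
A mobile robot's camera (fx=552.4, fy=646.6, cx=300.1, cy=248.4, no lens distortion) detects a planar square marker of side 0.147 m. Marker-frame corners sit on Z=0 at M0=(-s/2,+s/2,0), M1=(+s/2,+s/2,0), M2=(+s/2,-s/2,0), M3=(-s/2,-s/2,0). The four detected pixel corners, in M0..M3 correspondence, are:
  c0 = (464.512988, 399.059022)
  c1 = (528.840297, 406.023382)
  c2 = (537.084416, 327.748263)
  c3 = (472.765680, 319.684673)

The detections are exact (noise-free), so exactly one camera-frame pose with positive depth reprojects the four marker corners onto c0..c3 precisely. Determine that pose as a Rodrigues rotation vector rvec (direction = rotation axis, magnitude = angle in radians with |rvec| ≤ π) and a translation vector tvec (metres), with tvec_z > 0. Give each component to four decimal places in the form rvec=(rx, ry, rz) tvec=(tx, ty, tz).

rvec=(0.0198, -0.1114, 0.1159) tvec=(0.4345, 0.2121, 1.1947)

Intrinsics K: fx=552.4, fy=646.6, cx=300.1, cy=248.4
Marker side s = 0.147 m; corners in marker frame (Z=0):
  M0 = (-0.0735, +0.0735, 0)
  M1 = (+0.0735, +0.0735, 0)
  M2 = (+0.0735, -0.0735, 0)
  M3 = (-0.0735, -0.0735, 0)
Detected image corners:
  c0 = (464.512988, 399.059022) px
  c1 = (528.840297, 406.023382) px
  c2 = (537.084416, 327.748263) px
  c3 = (472.765680, 319.684673) px
Planar DLT: solve 8×8 A·h = b for H (H[2,2]=1):
  H  [+484.54940 -50.54131 +501.01922]
  H  [+85.17585 +540.23576 +363.18696]
  H  [+0.09381 +0.01112 +1.00000]
B = K⁻¹H; ‖b₁‖=0.837006, ‖b₂‖=0.837006; λ = 2/(‖b₁‖+‖b₂‖) = 1.194734, sign → tz>0 ⇒ λ=+1.194734
r₁ = λ·B[:,0] = (+0.98710,+0.11433,+0.11207); r₂ = λ·B[:,1] = (-0.11653,+0.99310,+0.01329)
r₃ = r₁×r₂ = (-0.10978,-0.02618,+0.99361); SVD([r₁ r₂ r₃]) → R = UVᵀ:
  R  [+0.98710 -0.11653 -0.10978]
  R  [+0.11433 +0.99310 -0.02618]
  R  [+0.11207 +0.01329 +0.99361]
t = (+0.43455, +0.21209, +1.19473) m
tr R = 2.973811; θ = arccos((tr R − 1)/2) = 0.162008 rad = 9.282°
axis k = ((R−Rᵀ)₃₂, (R−Rᵀ)₁₃, (R−Rᵀ)₂₁) / (2 sinθ) = (+0.122334, -0.687700, +0.715613)
rvec = θ·k = (+0.019819, -0.111413, +0.115935)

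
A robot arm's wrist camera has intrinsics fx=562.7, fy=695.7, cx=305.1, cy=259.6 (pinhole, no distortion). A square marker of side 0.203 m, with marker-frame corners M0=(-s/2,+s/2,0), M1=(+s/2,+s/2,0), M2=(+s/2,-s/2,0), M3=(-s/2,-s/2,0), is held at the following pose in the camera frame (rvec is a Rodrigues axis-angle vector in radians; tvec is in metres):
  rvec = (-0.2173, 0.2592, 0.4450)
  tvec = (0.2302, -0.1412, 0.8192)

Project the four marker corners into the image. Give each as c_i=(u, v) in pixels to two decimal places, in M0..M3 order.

Intrinsics K: fx=562.7, fy=695.7, cx=305.1, cy=259.6
Marker side s = 0.203 m; corners in marker frame (Z=0):
  M0 = (-0.1015, +0.1015, 0)
  M1 = (+0.1015, +0.1015, 0)
  M2 = (+0.1015, -0.1015, 0)
  M3 = (-0.1015, -0.1015, 0)
rvec = (-0.2173, 0.2592, 0.4450), |rvec| = θ = 0.55895 rad = 32.026°
Rodrigues: sinθ=0.53030, 1−cosθ=0.15219; R = I + sinθ·[k]× + (1−cosθ)·[k]×²:
    [+0.87081 -0.44962 +0.19881]
    [+0.39475 +0.88054 +0.26235]
    [-0.29302 -0.14997 +0.94427]
t = (0.2302, -0.1412, 0.8192) m
M0: Pc = R·M0+t = (+0.09618, -0.09189, +0.83372); u = 562.7·(+0.09618)/0.83372 + 305.1 = 370.0117, v = 695.7·(-0.09189)/0.83372 + 259.6 = 182.9198
M1: Pc = R·M1+t = (+0.27295, -0.01176, +0.77424); u = 562.7·(+0.27295)/0.77424 + 305.1 = 503.4752, v = 695.7·(-0.01176)/0.77424 + 259.6 = 249.0345
M2: Pc = R·M2+t = (+0.36422, -0.19051, +0.80468); u = 562.7·(+0.36422)/0.80468 + 305.1 = 559.7958, v = 695.7·(-0.19051)/0.80468 + 259.6 = 94.8939
M3: Pc = R·M3+t = (+0.18745, -0.27064, +0.86416); u = 562.7·(+0.18745)/0.86416 + 305.1 = 427.1577, v = 695.7·(-0.27064)/0.86416 + 259.6 = 41.7182

c0=(370.01, 182.92) c1=(503.48, 249.03) c2=(559.80, 94.89) c3=(427.16, 41.72)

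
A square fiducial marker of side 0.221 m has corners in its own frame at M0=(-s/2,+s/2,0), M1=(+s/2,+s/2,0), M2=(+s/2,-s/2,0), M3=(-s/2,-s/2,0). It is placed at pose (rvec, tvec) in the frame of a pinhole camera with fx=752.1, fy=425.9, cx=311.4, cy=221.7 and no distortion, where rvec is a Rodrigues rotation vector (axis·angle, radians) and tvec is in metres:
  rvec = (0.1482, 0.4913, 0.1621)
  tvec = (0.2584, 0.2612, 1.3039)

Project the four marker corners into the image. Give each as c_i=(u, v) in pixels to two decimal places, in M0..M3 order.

Intrinsics K: fx=752.1, fy=425.9, cx=311.4, cy=221.7
Marker side s = 0.221 m; corners in marker frame (Z=0):
  M0 = (-0.1105, +0.1105, 0)
  M1 = (+0.1105, +0.1105, 0)
  M2 = (+0.1105, -0.1105, 0)
  M3 = (-0.1105, -0.1105, 0)
rvec = (0.1482, 0.4913, 0.1621), |rvec| = θ = 0.53816 rad = 30.834°
Rodrigues: sinθ=0.51256, 1−cosθ=0.14135; R = I + sinθ·[k]× + (1−cosθ)·[k]×²:
    [+0.86937 -0.11885 +0.47965]
    [+0.18992 +0.97646 -0.10228]
    [-0.45620 +0.18002 +0.87148]
t = (0.2584, 0.2612, 1.3039) m
M0: Pc = R·M0+t = (+0.14920, +0.34811, +1.37420); u = 752.1·(+0.14920)/1.37420 + 311.4 = 393.0576, v = 425.9·(+0.34811)/1.37420 + 221.7 = 329.5887
M1: Pc = R·M1+t = (+0.34133, +0.39008, +1.27338); u = 752.1·(+0.34133)/1.27338 + 311.4 = 513.0019, v = 425.9·(+0.39008)/1.27338 + 221.7 = 352.1693
M2: Pc = R·M2+t = (+0.36760, +0.17429, +1.23360); u = 752.1·(+0.36760)/1.23360 + 311.4 = 535.5178, v = 425.9·(+0.17429)/1.23360 + 221.7 = 281.8730
M3: Pc = R·M3+t = (+0.17547, +0.13232, +1.33442); u = 752.1·(+0.17547)/1.33442 + 311.4 = 410.2964, v = 425.9·(+0.13232)/1.33442 + 221.7 = 263.9304

c0=(393.06, 329.59) c1=(513.00, 352.17) c2=(535.52, 281.87) c3=(410.30, 263.93)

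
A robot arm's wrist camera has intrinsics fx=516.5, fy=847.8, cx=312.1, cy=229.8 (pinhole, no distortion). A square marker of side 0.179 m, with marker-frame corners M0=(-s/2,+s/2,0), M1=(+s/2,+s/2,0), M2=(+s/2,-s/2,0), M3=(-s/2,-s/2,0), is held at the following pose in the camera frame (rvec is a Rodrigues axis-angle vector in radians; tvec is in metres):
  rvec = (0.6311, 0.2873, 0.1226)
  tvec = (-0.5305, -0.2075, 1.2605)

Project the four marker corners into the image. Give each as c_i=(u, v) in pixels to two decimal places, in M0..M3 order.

Intrinsics K: fx=516.5, fy=847.8, cx=312.1, cy=229.8
Marker side s = 0.179 m; corners in marker frame (Z=0):
  M0 = (-0.0895, +0.0895, 0)
  M1 = (+0.0895, +0.0895, 0)
  M2 = (+0.0895, -0.0895, 0)
  M3 = (-0.0895, -0.0895, 0)
rvec = (0.6311, 0.2873, 0.1226), |rvec| = θ = 0.70417 rad = 40.346°
Rodrigues: sinθ=0.64740, 1−cosθ=0.23785; R = I + sinθ·[k]× + (1−cosθ)·[k]×²:
    [+0.95320 -0.02574 +0.30125]
    [+0.19969 +0.80174 -0.56333]
    [-0.22702 +0.59712 +0.76936]
t = (-0.5305, -0.2075, 1.2605) m
M0: Pc = R·M0+t = (-0.61812, -0.15362, +1.33426); u = 516.5·(-0.61812)/1.33426 + 312.1 = 72.8241, v = 847.8·(-0.15362)/1.33426 + 229.8 = 132.1909
M1: Pc = R·M1+t = (-0.44749, -0.11787, +1.29362); u = 516.5·(-0.44749)/1.29362 + 312.1 = 133.4312, v = 847.8·(-0.11787)/1.29362 + 229.8 = 152.5504
M2: Pc = R·M2+t = (-0.44288, -0.26138, +1.18674); u = 516.5·(-0.44288)/1.18674 + 312.1 = 119.3449, v = 847.8·(-0.26138)/1.18674 + 229.8 = 43.0690
M3: Pc = R·M3+t = (-0.61351, -0.29713, +1.22738); u = 516.5·(-0.61351)/1.22738 + 312.1 = 53.9263, v = 847.8·(-0.29713)/1.22738 + 229.8 = 24.5614

c0=(72.82, 132.19) c1=(133.43, 152.55) c2=(119.34, 43.07) c3=(53.93, 24.56)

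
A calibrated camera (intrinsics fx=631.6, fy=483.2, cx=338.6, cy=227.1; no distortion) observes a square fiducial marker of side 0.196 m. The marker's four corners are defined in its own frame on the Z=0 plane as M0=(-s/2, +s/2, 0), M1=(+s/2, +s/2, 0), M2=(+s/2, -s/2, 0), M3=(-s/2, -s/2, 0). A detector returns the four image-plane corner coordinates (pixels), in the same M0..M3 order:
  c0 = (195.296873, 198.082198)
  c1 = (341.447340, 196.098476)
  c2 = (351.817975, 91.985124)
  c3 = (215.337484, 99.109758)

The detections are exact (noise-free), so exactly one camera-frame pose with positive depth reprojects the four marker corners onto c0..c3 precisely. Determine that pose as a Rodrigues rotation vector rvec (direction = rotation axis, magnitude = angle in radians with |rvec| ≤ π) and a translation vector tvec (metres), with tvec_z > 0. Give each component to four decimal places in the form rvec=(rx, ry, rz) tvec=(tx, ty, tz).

rvec=(-0.3286, 0.2299, 0.0357) tvec=(-0.0848, -0.1425, 0.8337)

Intrinsics K: fx=631.6, fy=483.2, cx=338.6, cy=227.1
Marker side s = 0.196 m; corners in marker frame (Z=0):
  M0 = (-0.0980, +0.0980, 0)
  M1 = (+0.0980, +0.0980, 0)
  M2 = (+0.0980, -0.0980, 0)
  M3 = (-0.0980, -0.0980, 0)
Detected image corners:
  c0 = (195.296873, 198.082198) px
  c1 = (341.447340, 196.098476) px
  c2 = (351.817975, 91.985124) px
  c3 = (215.337484, 99.109758) px
Planar DLT: solve 8×8 A·h = b for H (H[2,2]=1):
  H  [+644.10785 -182.76950 +274.35086]
  H  [-64.00290 +462.30456 +144.49583]
  H  [-0.27529 -0.37875 +1.00000]
B = K⁻¹H; ‖b₁‖=1.199412, ‖b₂‖=1.199412; λ = 2/(‖b₁‖+‖b₂‖) = 0.833742, sign → tz>0 ⇒ λ=+0.833742
r₁ = λ·B[:,0] = (+0.97330,-0.00256,-0.22952); r₂ = λ·B[:,1] = (-0.07198,+0.94610,-0.31578)
r₃ = r₁×r₂ = (+0.21796,+0.32387,+0.92065); SVD([r₁ r₂ r₃]) → R = UVᵀ:
  R  [+0.97330 -0.07198 +0.21796]
  R  [-0.00256 +0.94610 +0.32387]
  R  [-0.22952 -0.31578 +0.92065]
t = (-0.08481, -0.14253, +0.83374) m
tr R = 2.840054; θ = arccos((tr R − 1)/2) = 0.402647 rad = 23.070°
axis k = ((R−Rᵀ)₃₂, (R−Rᵀ)₁₃, (R−Rᵀ)₂₁) / (2 sinθ) = (-0.816171, +0.570981, +0.088575)
rvec = θ·k = (-0.328629, +0.229904, +0.035664)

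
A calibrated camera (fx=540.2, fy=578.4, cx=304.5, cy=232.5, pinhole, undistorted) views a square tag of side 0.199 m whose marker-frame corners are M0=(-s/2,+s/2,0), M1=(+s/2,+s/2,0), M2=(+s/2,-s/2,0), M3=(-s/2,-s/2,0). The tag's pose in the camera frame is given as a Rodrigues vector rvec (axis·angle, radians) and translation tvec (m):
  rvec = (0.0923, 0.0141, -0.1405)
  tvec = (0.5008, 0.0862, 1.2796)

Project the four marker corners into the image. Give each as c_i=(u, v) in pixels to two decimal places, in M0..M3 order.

Intrinsics K: fx=540.2, fy=578.4, cx=304.5, cy=232.5
Marker side s = 0.199 m; corners in marker frame (Z=0):
  M0 = (-0.0995, +0.0995, 0)
  M1 = (+0.0995, +0.0995, 0)
  M2 = (+0.0995, -0.0995, 0)
  M3 = (-0.0995, -0.0995, 0)
rvec = (0.0923, 0.0141, -0.1405), |rvec| = θ = 0.16870 rad = 9.666°
Rodrigues: sinθ=0.16790, 1−cosθ=0.01420; R = I + sinθ·[k]× + (1−cosθ)·[k]×²:
    [+0.99005 +0.14048 +0.00756]
    [-0.13919 +0.98590 -0.09285]
    [-0.02050 +0.09087 +0.99565]
t = (0.5008, 0.0862, 1.2796) m
M0: Pc = R·M0+t = (+0.41627, +0.19815, +1.29068); u = 540.2·(+0.41627)/1.29068 + 304.5 = 478.7240, v = 578.4·(+0.19815)/1.29068 + 232.5 = 321.2964
M1: Pc = R·M1+t = (+0.61329, +0.17045, +1.28660); u = 540.2·(+0.61329)/1.28660 + 304.5 = 561.9988, v = 578.4·(+0.17045)/1.28660 + 232.5 = 309.1262
M2: Pc = R·M2+t = (+0.58533, -0.02575, +1.26852); u = 540.2·(+0.58533)/1.26852 + 304.5 = 553.7645, v = 578.4·(-0.02575)/1.26852 + 232.5 = 220.7606
M3: Pc = R·M3+t = (+0.38831, +0.00195, +1.27260); u = 540.2·(+0.38831)/1.27260 + 304.5 = 469.3328, v = 578.4·(+0.00195)/1.27260 + 232.5 = 233.3870

c0=(478.72, 321.30) c1=(562.00, 309.13) c2=(553.76, 220.76) c3=(469.33, 233.39)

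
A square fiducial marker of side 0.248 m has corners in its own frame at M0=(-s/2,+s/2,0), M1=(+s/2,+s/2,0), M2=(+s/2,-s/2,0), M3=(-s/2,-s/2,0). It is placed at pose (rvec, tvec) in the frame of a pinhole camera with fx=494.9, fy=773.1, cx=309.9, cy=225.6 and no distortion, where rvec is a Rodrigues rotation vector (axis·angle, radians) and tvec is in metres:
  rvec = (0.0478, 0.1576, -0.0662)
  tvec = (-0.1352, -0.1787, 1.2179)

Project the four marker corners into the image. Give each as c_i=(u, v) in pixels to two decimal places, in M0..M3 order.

c0=(210.84, 196.11) c1=(308.10, 185.25) c2=(300.92, 24.72) c3=(203.06, 40.78)

Intrinsics K: fx=494.9, fy=773.1, cx=309.9, cy=225.6
Marker side s = 0.248 m; corners in marker frame (Z=0):
  M0 = (-0.1240, +0.1240, 0)
  M1 = (+0.1240, +0.1240, 0)
  M2 = (+0.1240, -0.1240, 0)
  M3 = (-0.1240, -0.1240, 0)
rvec = (0.0478, 0.1576, -0.0662), |rvec| = θ = 0.17750 rad = 10.170°
Rodrigues: sinθ=0.17657, 1−cosθ=0.01571; R = I + sinθ·[k]× + (1−cosθ)·[k]×²:
    [+0.98543 +0.06961 +0.15520]
    [-0.06210 +0.99668 -0.05275]
    [-0.15835 +0.04235 +0.98647]
t = (-0.1352, -0.1787, 1.2179) m
M0: Pc = R·M0+t = (-0.24876, -0.04741, +1.24279); u = 494.9·(-0.24876)/1.24279 + 309.9 = 210.8387, v = 773.1·(-0.04741)/1.24279 + 225.6 = 196.1062
M1: Pc = R·M1+t = (-0.00438, -0.06281, +1.20352); u = 494.9·(-0.00438)/1.20352 + 309.9 = 308.1008, v = 773.1·(-0.06281)/1.20352 + 225.6 = 185.2514
M2: Pc = R·M2+t = (-0.02164, -0.30999, +1.19301); u = 494.9·(-0.02164)/1.19301 + 309.9 = 300.9237, v = 773.1·(-0.30999)/1.19301 + 225.6 = 24.7209
M3: Pc = R·M3+t = (-0.26602, -0.29459, +1.23228); u = 494.9·(-0.26602)/1.23228 + 309.9 = 203.0614, v = 773.1·(-0.29459)/1.23228 + 225.6 = 40.7841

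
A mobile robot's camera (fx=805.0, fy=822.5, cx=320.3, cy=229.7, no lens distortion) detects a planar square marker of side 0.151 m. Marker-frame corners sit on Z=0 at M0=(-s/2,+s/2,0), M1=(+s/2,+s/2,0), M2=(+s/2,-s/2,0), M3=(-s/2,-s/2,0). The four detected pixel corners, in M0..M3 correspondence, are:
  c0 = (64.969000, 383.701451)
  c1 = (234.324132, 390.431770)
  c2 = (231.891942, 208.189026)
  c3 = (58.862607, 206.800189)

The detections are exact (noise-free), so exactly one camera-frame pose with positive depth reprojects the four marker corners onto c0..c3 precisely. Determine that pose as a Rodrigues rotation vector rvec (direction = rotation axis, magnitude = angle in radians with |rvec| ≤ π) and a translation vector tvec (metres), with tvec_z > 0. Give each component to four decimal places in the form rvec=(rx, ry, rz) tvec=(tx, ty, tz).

Intrinsics K: fx=805.0, fy=822.5, cx=320.3, cy=229.7
Marker side s = 0.151 m; corners in marker frame (Z=0):
  M0 = (-0.0755, +0.0755, 0)
  M1 = (+0.0755, +0.0755, 0)
  M2 = (+0.0755, -0.0755, 0)
  M3 = (-0.0755, -0.0755, 0)
Detected image corners:
  c0 = (64.969000, 383.701451) px
  c1 = (234.324132, 390.431770) px
  c2 = (231.891942, 208.189026) px
  c3 = (58.862607, 206.800189) px
Planar DLT: solve 8×8 A·h = b for H (H[2,2]=1):
  H  [+1104.03909 +50.16103 +146.24108]
  H  [-32.46929 +1232.69025 +298.24729]
  H  [-0.20032 +0.14713 +1.00000]
B = K⁻¹H; ‖b₁‖=1.465034, ‖b₂‖=1.465034; λ = 2/(‖b₁‖+‖b₂‖) = 0.682578, sign → tz>0 ⇒ λ=+0.682578
r₁ = λ·B[:,0] = (+0.99054,+0.01124,-0.13673); r₂ = λ·B[:,1] = (+0.00257,+0.99494,+0.10043)
r₃ = r₁×r₂ = (+0.13717,-0.09983,+0.98550); SVD([r₁ r₂ r₃]) → R = UVᵀ:
  R  [+0.99054 +0.00257 +0.13717]
  R  [+0.01124 +0.99494 -0.09983]
  R  [-0.13673 +0.10043 +0.98550]
t = (-0.14759, +0.05689, +0.68258) m
tr R = 2.970989; θ = arccos((tr R − 1)/2) = 0.170531 rad = 9.771°
axis k = ((R−Rᵀ)₃₂, (R−Rᵀ)₁₃, (R−Rᵀ)₂₁) / (2 sinθ) = (+0.590017, +0.806987, +0.025533)
rvec = θ·k = (+0.100616, +0.137617, +0.004354)

rvec=(0.1006, 0.1376, 0.0044) tvec=(-0.1476, 0.0569, 0.6826)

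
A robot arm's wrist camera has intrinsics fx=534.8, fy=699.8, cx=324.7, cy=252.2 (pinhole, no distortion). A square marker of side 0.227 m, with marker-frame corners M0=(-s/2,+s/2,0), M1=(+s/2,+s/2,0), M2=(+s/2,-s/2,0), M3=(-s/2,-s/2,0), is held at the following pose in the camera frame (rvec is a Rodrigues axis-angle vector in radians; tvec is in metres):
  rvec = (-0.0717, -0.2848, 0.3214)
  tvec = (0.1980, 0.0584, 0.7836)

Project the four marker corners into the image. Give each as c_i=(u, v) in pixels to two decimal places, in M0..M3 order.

Intrinsics K: fx=534.8, fy=699.8, cx=324.7, cy=252.2
Marker side s = 0.227 m; corners in marker frame (Z=0):
  M0 = (-0.1135, +0.1135, 0)
  M1 = (+0.1135, +0.1135, 0)
  M2 = (+0.1135, -0.1135, 0)
  M3 = (-0.1135, -0.1135, 0)
rvec = (-0.0717, -0.2848, 0.3214), |rvec| = θ = 0.43537 rad = 24.945°
Rodrigues: sinθ=0.42175, 1−cosθ=0.09329; R = I + sinθ·[k]× + (1−cosθ)·[k]×²:
    [+0.90924 -0.30129 -0.28723]
    [+0.32139 +0.94663 +0.02441]
    [+0.26455 -0.11451 +0.95755]
t = (0.1980, 0.0584, 0.7836) m
M0: Pc = R·M0+t = (+0.06060, +0.12936, +0.74058); u = 534.8·(+0.06060)/0.74058 + 324.7 = 368.4647, v = 699.8·(+0.12936)/0.74058 + 252.2 = 374.4416
M1: Pc = R·M1+t = (+0.26700, +0.20232, +0.80063); u = 534.8·(+0.26700)/0.80063 + 324.7 = 503.0507, v = 699.8·(+0.20232)/0.80063 + 252.2 = 429.0408
M2: Pc = R·M2+t = (+0.33540, -0.01256, +0.82662); u = 534.8·(+0.33540)/0.82662 + 324.7 = 541.6910, v = 699.8·(-0.01256)/0.82662 + 252.2 = 241.5630
M3: Pc = R·M3+t = (+0.12900, -0.08552, +0.76657); u = 534.8·(+0.12900)/0.76657 + 324.7 = 414.6956, v = 699.8·(-0.08552)/0.76657 + 252.2 = 174.1284

c0=(368.46, 374.44) c1=(503.05, 429.04) c2=(541.69, 241.56) c3=(414.70, 174.13)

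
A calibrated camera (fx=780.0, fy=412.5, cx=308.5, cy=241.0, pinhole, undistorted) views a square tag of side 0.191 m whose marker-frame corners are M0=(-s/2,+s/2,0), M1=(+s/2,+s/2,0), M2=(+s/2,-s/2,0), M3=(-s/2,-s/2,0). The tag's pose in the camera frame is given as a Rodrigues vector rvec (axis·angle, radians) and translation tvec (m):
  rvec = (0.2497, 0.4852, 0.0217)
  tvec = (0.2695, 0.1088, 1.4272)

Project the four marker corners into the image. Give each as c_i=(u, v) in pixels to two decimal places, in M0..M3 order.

Intrinsics K: fx=780.0, fy=412.5, cx=308.5, cy=241.0
Marker side s = 0.191 m; corners in marker frame (Z=0):
  M0 = (-0.0955, +0.0955, 0)
  M1 = (+0.0955, +0.0955, 0)
  M2 = (+0.0955, -0.0955, 0)
  M3 = (-0.0955, -0.0955, 0)
rvec = (0.2497, 0.4852, 0.0217), |rvec| = θ = 0.54611 rad = 31.290°
Rodrigues: sinθ=0.51937, 1−cosθ=0.14545; R = I + sinθ·[k]× + (1−cosθ)·[k]×²:
    [+0.88496 +0.03845 +0.46408]
    [+0.07972 +0.96936 -0.23234]
    [-0.45880 +0.24261 +0.85478]
t = (0.2695, 0.1088, 1.4272) m
M0: Pc = R·M0+t = (+0.18866, +0.19376, +1.49418); u = 780.0·(+0.18866)/1.49418 + 308.5 = 406.9843, v = 412.5·(+0.19376)/1.49418 + 241.0 = 294.4915
M1: Pc = R·M1+t = (+0.35769, +0.20899, +1.40655); u = 780.0·(+0.35769)/1.40655 + 308.5 = 506.8533, v = 412.5·(+0.20899)/1.40655 + 241.0 = 302.2898
M2: Pc = R·M2+t = (+0.35034, +0.02384, +1.36022); u = 780.0·(+0.35034)/1.36022 + 308.5 = 509.3993, v = 412.5·(+0.02384)/1.36022 + 241.0 = 248.2296
M3: Pc = R·M3+t = (+0.18131, +0.00861, +1.44785); u = 780.0·(+0.18131)/1.44785 + 308.5 = 406.1799, v = 412.5·(+0.00861)/1.44785 + 241.0 = 243.4537

c0=(406.98, 294.49) c1=(506.85, 302.29) c2=(509.40, 248.23) c3=(406.18, 243.45)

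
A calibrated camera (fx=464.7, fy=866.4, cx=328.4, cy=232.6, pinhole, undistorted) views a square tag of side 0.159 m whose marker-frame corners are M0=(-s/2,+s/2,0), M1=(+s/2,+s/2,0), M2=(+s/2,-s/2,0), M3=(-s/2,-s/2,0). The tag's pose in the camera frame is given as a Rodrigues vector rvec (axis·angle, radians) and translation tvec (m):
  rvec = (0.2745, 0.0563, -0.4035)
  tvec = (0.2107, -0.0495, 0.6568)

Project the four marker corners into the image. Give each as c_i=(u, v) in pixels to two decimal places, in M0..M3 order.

c0=(443.02, 296.96) c1=(547.54, 220.31) c2=(515.08, 25.80) c3=(404.92, 112.41)

Intrinsics K: fx=464.7, fy=866.4, cx=328.4, cy=232.6
Marker side s = 0.159 m; corners in marker frame (Z=0):
  M0 = (-0.0795, +0.0795, 0)
  M1 = (+0.0795, +0.0795, 0)
  M2 = (+0.0795, -0.0795, 0)
  M3 = (-0.0795, -0.0795, 0)
rvec = (0.2745, 0.0563, -0.4035), |rvec| = θ = 0.49126 rad = 28.147°
Rodrigues: sinθ=0.47173, 1−cosθ=0.11826; R = I + sinθ·[k]× + (1−cosθ)·[k]×²:
    [+0.91866 +0.39504 -0.00021]
    [-0.37989 +0.88329 -0.27472]
    [-0.10834 +0.25246 +0.96152]
t = (0.2107, -0.0495, 0.6568) m
M0: Pc = R·M0+t = (+0.16907, +0.05092, +0.68548); u = 464.7·(+0.16907)/0.68548 + 328.4 = 443.0164, v = 866.4·(+0.05092)/0.68548 + 232.6 = 296.9633
M1: Pc = R·M1+t = (+0.31514, -0.00948, +0.66826); u = 464.7·(+0.31514)/0.66826 + 328.4 = 547.5449, v = 866.4·(-0.00948)/0.66826 + 232.6 = 220.3098
M2: Pc = R·M2+t = (+0.25233, -0.14992, +0.62812); u = 464.7·(+0.25233)/0.62812 + 328.4 = 515.0803, v = 866.4·(-0.14992)/0.62812 + 232.6 = 25.8015
M3: Pc = R·M3+t = (+0.10626, -0.08952, +0.64534); u = 464.7·(+0.10626)/0.64534 + 328.4 = 404.9165, v = 866.4·(-0.08952)/0.64534 + 232.6 = 112.4149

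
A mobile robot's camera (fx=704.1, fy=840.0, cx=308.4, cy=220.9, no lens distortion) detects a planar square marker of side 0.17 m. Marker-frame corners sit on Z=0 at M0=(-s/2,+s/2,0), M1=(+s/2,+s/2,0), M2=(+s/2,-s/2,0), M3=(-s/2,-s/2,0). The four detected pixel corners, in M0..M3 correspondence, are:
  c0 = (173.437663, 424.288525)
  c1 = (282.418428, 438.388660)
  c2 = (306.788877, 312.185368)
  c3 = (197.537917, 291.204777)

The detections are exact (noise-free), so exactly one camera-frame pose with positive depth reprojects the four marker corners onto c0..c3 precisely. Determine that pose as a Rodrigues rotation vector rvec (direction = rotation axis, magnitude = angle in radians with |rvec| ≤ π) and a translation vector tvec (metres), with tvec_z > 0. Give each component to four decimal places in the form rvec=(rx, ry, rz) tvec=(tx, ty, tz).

rvec=(0.1212, -0.3131, 0.2085) tvec=(-0.1004, 0.1836, 1.0542)

Intrinsics K: fx=704.1, fy=840.0, cx=308.4, cy=220.9
Marker side s = 0.17 m; corners in marker frame (Z=0):
  M0 = (-0.0850, +0.0850, 0)
  M1 = (+0.0850, +0.0850, 0)
  M2 = (+0.0850, -0.0850, 0)
  M3 = (-0.0850, -0.0850, 0)
Detected image corners:
  c0 = (173.437663, 424.288525) px
  c1 = (282.418428, 438.388660) px
  c2 = (306.788877, 312.185368) px
  c3 = (197.537917, 291.204777) px
Planar DLT: solve 8×8 A·h = b for H (H[2,2]=1):
  H  [+714.14660 -123.02773 +241.35846]
  H  [+213.42163 +791.94641 +367.19016]
  H  [+0.30117 +0.08146 +1.00000]
B = K⁻¹H; ‖b₁‖=0.948596, ‖b₂‖=0.948596; λ = 2/(‖b₁‖+‖b₂‖) = 1.054190, sign → tz>0 ⇒ λ=+1.054190
r₁ = λ·B[:,0] = (+0.93017,+0.18435,+0.31749); r₂ = λ·B[:,1] = (-0.22181,+0.97130,+0.08587)
r₃ = r₁×r₂ = (-0.29255,-0.15030,+0.94437); SVD([r₁ r₂ r₃]) → R = UVᵀ:
  R  [+0.93017 -0.22181 -0.29255]
  R  [+0.18435 +0.97130 -0.15030]
  R  [+0.31749 +0.08587 +0.94437]
t = (-0.10038, +0.18359, +1.05419) m
tr R = 2.845837; θ = arccos((tr R − 1)/2) = 0.395203 rad = 22.643°
axis k = ((R−Rᵀ)₃₂, (R−Rᵀ)₁₃, (R−Rᵀ)₂₁) / (2 sinθ) = (+0.306717, -0.792263, +0.527489)
rvec = θ·k = (+0.121215, -0.313104, +0.208465)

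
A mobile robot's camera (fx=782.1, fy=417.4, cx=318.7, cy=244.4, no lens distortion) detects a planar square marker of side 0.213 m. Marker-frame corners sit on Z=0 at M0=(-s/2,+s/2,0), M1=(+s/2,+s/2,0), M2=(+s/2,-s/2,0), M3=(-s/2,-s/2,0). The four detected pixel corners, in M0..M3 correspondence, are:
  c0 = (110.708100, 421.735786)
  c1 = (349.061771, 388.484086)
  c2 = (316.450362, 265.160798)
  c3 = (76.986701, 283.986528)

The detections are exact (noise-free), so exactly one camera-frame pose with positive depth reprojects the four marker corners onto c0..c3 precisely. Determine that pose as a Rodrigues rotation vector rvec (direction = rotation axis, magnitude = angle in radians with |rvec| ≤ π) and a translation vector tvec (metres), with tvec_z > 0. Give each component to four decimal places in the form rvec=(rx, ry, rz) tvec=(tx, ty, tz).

Intrinsics K: fx=782.1, fy=417.4, cx=318.7, cy=244.4
Marker side s = 0.213 m; corners in marker frame (Z=0):
  M0 = (-0.1065, +0.1065, 0)
  M1 = (+0.1065, +0.1065, 0)
  M2 = (+0.1065, -0.1065, 0)
  M3 = (-0.1065, -0.1065, 0)
Detected image corners:
  c0 = (110.708100, 421.735786) px
  c1 = (349.061771, 388.484086) px
  c2 = (316.450362, 265.160798) px
  c3 = (76.986701, 283.986528) px
Planar DLT: solve 8×8 A·h = b for H (H[2,2]=1):
  H  [+1230.24115 +145.14715 +219.69208]
  H  [+50.94020 +594.40489 +338.79627]
  H  [+0.50909 -0.04886 +1.00000]
B = K⁻¹H; ‖b₁‖=1.467952, ‖b₂‖=1.467952; λ = 2/(‖b₁‖+‖b₂‖) = 0.681221, sign → tz>0 ⇒ λ=+0.681221
r₁ = λ·B[:,0] = (+0.93024,-0.11993,+0.34681); r₂ = λ·B[:,1] = (+0.13999,+0.98959,-0.03329)
r₃ = r₁×r₂ = (-0.33920,+0.07951,+0.93735); SVD([r₁ r₂ r₃]) → R = UVᵀ:
  R  [+0.93024 +0.13999 -0.33920]
  R  [-0.11993 +0.98959 +0.07951]
  R  [+0.34681 -0.03329 +0.93735]
t = (-0.08624, +0.15406, +0.68122) m
tr R = 2.857178; θ = arccos((tr R − 1)/2) = 0.380204 rad = 21.784°
axis k = ((R−Rᵀ)₃₂, (R−Rᵀ)₁₃, (R−Rᵀ)₂₁) / (2 sinθ) = (-0.151975, -0.924268, -0.350188)
rvec = θ·k = (-0.057782, -0.351411, -0.133143)

rvec=(-0.0578, -0.3514, -0.1331) tvec=(-0.0862, 0.1541, 0.6812)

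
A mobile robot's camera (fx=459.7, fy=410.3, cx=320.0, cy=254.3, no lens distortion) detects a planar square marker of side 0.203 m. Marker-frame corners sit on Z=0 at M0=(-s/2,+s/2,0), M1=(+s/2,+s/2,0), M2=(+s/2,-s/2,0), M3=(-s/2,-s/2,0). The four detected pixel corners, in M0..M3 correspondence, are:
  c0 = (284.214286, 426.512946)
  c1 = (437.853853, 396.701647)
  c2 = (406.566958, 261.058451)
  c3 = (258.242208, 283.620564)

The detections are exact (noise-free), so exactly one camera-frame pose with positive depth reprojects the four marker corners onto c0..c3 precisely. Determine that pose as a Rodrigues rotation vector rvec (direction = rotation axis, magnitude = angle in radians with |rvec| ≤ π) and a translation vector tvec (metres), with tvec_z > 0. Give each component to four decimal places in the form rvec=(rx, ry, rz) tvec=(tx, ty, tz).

rvec=(-0.1403, -0.1191, -0.1706) tvec=(0.0366, 0.1256, 0.6003)

Intrinsics K: fx=459.7, fy=410.3, cx=320.0, cy=254.3
Marker side s = 0.203 m; corners in marker frame (Z=0):
  M0 = (-0.1015, +0.1015, 0)
  M1 = (+0.1015, +0.1015, 0)
  M2 = (+0.1015, -0.1015, 0)
  M3 = (-0.1015, -0.1015, 0)
Detected image corners:
  c0 = (284.214286, 426.512946) px
  c1 = (437.853853, 396.701647) px
  c2 = (406.566958, 261.058451) px
  c3 = (258.242208, 283.620564) px
Planar DLT: solve 8×8 A·h = b for H (H[2,2]=1):
  H  [+818.39684 +66.98771 +348.06370]
  H  [-54.70841 +612.34265 +340.17097]
  H  [+0.21610 -0.21438 +1.00000]
B = K⁻¹H; ‖b₁‖=1.665701, ‖b₂‖=1.665701; λ = 2/(‖b₁‖+‖b₂‖) = 0.600348, sign → tz>0 ⇒ λ=+0.600348
r₁ = λ·B[:,0] = (+0.97848,-0.16046,+0.12974); r₂ = λ·B[:,1] = (+0.17708,+0.97575,-0.12871)
r₃ = r₁×r₂ = (-0.10594,+0.14891,+0.98316); SVD([r₁ r₂ r₃]) → R = UVᵀ:
  R  [+0.97848 +0.17708 -0.10594]
  R  [-0.16046 +0.97575 +0.14891]
  R  [+0.12974 -0.12871 +0.98316]
t = (+0.03665, +0.12565, +0.60035) m
tr R = 2.937384; θ = arccos((tr R − 1)/2) = 0.250889 rad = 14.375°
axis k = ((R−Rᵀ)₃₂, (R−Rᵀ)₁₃, (R−Rᵀ)₂₁) / (2 sinθ) = (-0.559109, -0.474645, -0.679786)
rvec = θ·k = (-0.140274, -0.119083, -0.170551)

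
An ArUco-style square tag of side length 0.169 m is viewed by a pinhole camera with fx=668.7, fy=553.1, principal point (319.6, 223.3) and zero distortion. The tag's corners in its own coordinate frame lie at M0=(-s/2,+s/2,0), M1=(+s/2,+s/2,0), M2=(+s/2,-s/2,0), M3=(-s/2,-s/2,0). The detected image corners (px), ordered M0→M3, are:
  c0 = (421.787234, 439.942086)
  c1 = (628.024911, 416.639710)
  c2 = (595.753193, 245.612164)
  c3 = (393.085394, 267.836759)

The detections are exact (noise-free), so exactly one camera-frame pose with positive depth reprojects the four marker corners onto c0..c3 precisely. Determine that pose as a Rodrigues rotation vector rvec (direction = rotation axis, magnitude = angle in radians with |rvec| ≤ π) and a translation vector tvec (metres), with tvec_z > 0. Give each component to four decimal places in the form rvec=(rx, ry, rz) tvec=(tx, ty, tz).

rvec=(-0.0591, -0.0087, -0.1310) tvec=(0.1553, 0.1169, 0.5461)

Intrinsics K: fx=668.7, fy=553.1, cx=319.6, cy=223.3
Marker side s = 0.169 m; corners in marker frame (Z=0):
  M0 = (-0.0845, +0.0845, 0)
  M1 = (+0.0845, +0.0845, 0)
  M2 = (+0.0845, -0.0845, 0)
  M3 = (-0.0845, -0.0845, 0)
Detected image corners:
  c0 = (421.787234, 439.942086) px
  c1 = (628.024911, 416.639710) px
  c2 = (595.753193, 245.612164) px
  c3 = (393.085394, 267.836759) px
Planar DLT: solve 8×8 A·h = b for H (H[2,2]=1):
  H  [+1221.41068 +126.01004 +509.72393]
  H  [-126.78592 +978.61770 +341.71177]
  H  [+0.02301 -0.10675 +1.00000]
B = K⁻¹H; ‖b₁‖=1.831293, ‖b₂‖=1.831293; λ = 2/(‖b₁‖+‖b₂‖) = 0.546062, sign → tz>0 ⇒ λ=+0.546062
r₁ = λ·B[:,0] = (+0.99140,-0.13025,+0.01256); r₂ = λ·B[:,1] = (+0.13076,+0.98970,-0.05829)
r₃ = r₁×r₂ = (-0.00484,+0.05943,+0.99822); SVD([r₁ r₂ r₃]) → R = UVᵀ:
  R  [+0.99140 +0.13076 -0.00484]
  R  [-0.13025 +0.98970 +0.05943]
  R  [+0.01256 -0.05829 +0.99822]
t = (+0.15526, +0.11691, +0.54606) m
tr R = 2.979322; θ = arccos((tr R − 1)/2) = 0.143924 rad = 8.246°
axis k = ((R−Rᵀ)₃₂, (R−Rᵀ)₁₃, (R−Rᵀ)₂₁) / (2 sinθ) = (-0.410396, -0.060680, -0.909886)
rvec = θ·k = (-0.059066, -0.008733, -0.130954)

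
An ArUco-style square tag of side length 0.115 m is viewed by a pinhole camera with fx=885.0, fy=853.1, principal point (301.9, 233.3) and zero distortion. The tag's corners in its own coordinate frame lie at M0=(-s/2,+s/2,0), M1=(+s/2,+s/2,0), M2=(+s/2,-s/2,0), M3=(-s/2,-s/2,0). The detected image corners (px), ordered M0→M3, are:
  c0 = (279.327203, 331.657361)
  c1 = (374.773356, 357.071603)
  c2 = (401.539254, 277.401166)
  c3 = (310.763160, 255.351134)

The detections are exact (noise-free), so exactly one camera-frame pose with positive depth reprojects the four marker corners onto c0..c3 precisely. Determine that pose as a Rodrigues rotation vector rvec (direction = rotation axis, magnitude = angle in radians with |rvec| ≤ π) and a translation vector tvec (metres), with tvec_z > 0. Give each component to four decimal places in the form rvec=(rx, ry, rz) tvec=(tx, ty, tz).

rvec=(-0.5963, 0.1571, 0.3007) tvec=(0.0467, 0.0867, 1.0447)

Intrinsics K: fx=885.0, fy=853.1, cx=301.9, cy=233.3
Marker side s = 0.115 m; corners in marker frame (Z=0):
  M0 = (-0.0575, +0.0575, 0)
  M1 = (+0.0575, +0.0575, 0)
  M2 = (+0.0575, -0.0575, 0)
  M3 = (-0.0575, -0.0575, 0)
Detected image corners:
  c0 = (279.327203, 331.657361) px
  c1 = (374.773356, 357.071603) px
  c2 = (401.539254, 277.401166) px
  c3 = (310.763160, 255.351134) px
Planar DLT: solve 8×8 A·h = b for H (H[2,2]=1):
  H  [+733.46260 -425.92563 +341.43100]
  H  [+138.35122 +523.66533 +304.08630]
  H  [-0.22134 -0.50531 +1.00000]
B = K⁻¹H; ‖b₁‖=0.957238, ‖b₂‖=0.957238; λ = 2/(‖b₁‖+‖b₂‖) = 1.044673, sign → tz>0 ⇒ λ=+1.044673
r₁ = λ·B[:,0] = (+0.94467,+0.23265,-0.23123); r₂ = λ·B[:,1] = (-0.32269,+0.78562,-0.52789)
r₃ = r₁×r₂ = (+0.05884,+0.57330,+0.81723); SVD([r₁ r₂ r₃]) → R = UVᵀ:
  R  [+0.94467 -0.32269 +0.05884]
  R  [+0.23265 +0.78562 +0.57330]
  R  [-0.23123 -0.52789 +0.81723]
t = (+0.04666, +0.08668, +1.04467) m
tr R = 2.547528; θ = arccos((tr R − 1)/2) = 0.686034 rad = 39.307°
axis k = ((R−Rᵀ)₃₂, (R−Rᵀ)₁₃, (R−Rᵀ)₂₁) / (2 sinθ) = (-0.869163, +0.228950, +0.438335)
rvec = θ·k = (-0.596276, +0.157068, +0.300713)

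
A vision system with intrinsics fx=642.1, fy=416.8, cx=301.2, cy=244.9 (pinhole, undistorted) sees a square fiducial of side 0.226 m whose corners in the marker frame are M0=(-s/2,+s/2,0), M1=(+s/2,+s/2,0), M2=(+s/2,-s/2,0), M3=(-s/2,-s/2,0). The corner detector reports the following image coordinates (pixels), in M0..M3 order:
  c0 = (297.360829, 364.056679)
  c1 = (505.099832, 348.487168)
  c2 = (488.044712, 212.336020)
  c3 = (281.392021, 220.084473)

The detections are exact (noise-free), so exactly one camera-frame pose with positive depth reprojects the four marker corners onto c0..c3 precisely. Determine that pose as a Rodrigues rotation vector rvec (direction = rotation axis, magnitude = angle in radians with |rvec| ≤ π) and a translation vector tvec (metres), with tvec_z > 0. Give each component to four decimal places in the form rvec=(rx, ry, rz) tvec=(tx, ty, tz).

rvec=(-0.0346, -0.1636, -0.0701) tvec=(0.0991, 0.0659, 0.6729)

Intrinsics K: fx=642.1, fy=416.8, cx=301.2, cy=244.9
Marker side s = 0.226 m; corners in marker frame (Z=0):
  M0 = (-0.1130, +0.1130, 0)
  M1 = (+0.1130, +0.1130, 0)
  M2 = (+0.1130, -0.1130, 0)
  M3 = (-0.1130, -0.1130, 0)
Detected image corners:
  c0 = (297.360829, 364.056679) px
  c1 = (505.099832, 348.487168) px
  c2 = (488.044712, 212.336020) px
  c3 = (281.392021, 220.084473) px
Planar DLT: solve 8×8 A·h = b for H (H[2,2]=1):
  H  [+1012.48661 +56.38463 +395.78554]
  H  [+18.20417 +607.07001 +285.74350]
  H  [+0.24353 -0.04261 +1.00000]
B = K⁻¹H; ‖b₁‖=1.486064, ‖b₂‖=1.486064; λ = 2/(‖b₁‖+‖b₂‖) = 0.672919, sign → tz>0 ⇒ λ=+0.672919
r₁ = λ·B[:,0] = (+0.98421,-0.06690,+0.16388); r₂ = λ·B[:,1] = (+0.07254,+0.99695,-0.02867)
r₃ = r₁×r₂ = (-0.16146,+0.04011,+0.98606); SVD([r₁ r₂ r₃]) → R = UVᵀ:
  R  [+0.98421 +0.07254 -0.16146]
  R  [-0.06690 +0.99695 +0.04011]
  R  [+0.16388 -0.02867 +0.98606]
t = (+0.09913, +0.06594, +0.67292) m
tr R = 2.967227; θ = arccos((tr R − 1)/2) = 0.181282 rad = 10.387°
axis k = ((R−Rᵀ)₃₂, (R−Rᵀ)₁₃, (R−Rᵀ)₂₁) / (2 sinθ) = (-0.190738, -0.902262, -0.386708)
rvec = θ·k = (-0.034577, -0.163564, -0.070103)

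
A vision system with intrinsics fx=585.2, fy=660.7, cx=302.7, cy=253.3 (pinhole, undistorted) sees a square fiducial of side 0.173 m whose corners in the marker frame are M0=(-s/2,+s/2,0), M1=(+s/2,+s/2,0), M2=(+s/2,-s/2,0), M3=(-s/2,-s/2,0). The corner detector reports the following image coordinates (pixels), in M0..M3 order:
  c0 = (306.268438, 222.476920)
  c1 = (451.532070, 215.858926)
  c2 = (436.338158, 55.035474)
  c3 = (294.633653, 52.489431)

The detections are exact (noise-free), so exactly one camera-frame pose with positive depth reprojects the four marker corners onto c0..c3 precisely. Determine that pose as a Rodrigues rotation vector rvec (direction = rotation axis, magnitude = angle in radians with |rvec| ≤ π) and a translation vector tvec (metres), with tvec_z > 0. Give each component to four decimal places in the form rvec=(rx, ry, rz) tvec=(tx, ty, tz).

Intrinsics K: fx=585.2, fy=660.7, cx=302.7, cy=253.3
Marker side s = 0.173 m; corners in marker frame (Z=0):
  M0 = (-0.0865, +0.0865, 0)
  M1 = (+0.0865, +0.0865, 0)
  M2 = (+0.0865, -0.0865, 0)
  M3 = (-0.0865, -0.0865, 0)
Detected image corners:
  c0 = (306.268438, 222.476920) px
  c1 = (451.532070, 215.858926) px
  c2 = (436.338158, 55.035474) px
  c3 = (294.633653, 52.489431) px
Planar DLT: solve 8×8 A·h = b for H (H[2,2]=1):
  H  [+947.63581 +13.38753 +374.06679]
  H  [+32.04033 +931.74693 +135.19869]
  H  [+0.31812 -0.17312 +1.00000]
B = K⁻¹H; ‖b₁‖=1.490973, ‖b₂‖=1.490973; λ = 2/(‖b₁‖+‖b₂‖) = 0.670703, sign → tz>0 ⇒ λ=+0.670703
r₁ = λ·B[:,0] = (+0.97573,-0.04927,+0.21336); r₂ = λ·B[:,1] = (+0.07540,+0.99037,-0.11611)
r₃ = r₁×r₂ = (-0.20559,+0.12938,+0.97005); SVD([r₁ r₂ r₃]) → R = UVᵀ:
  R  [+0.97573 +0.07540 -0.20559]
  R  [-0.04927 +0.99037 +0.12938]
  R  [+0.21336 -0.11611 +0.97005]
t = (+0.08179, -0.11989, +0.67070) m
tr R = 2.936147; θ = arccos((tr R − 1)/2) = 0.253369 rad = 14.517°
axis k = ((R−Rᵀ)₃₂, (R−Rᵀ)₁₃, (R−Rᵀ)₂₁) / (2 sinθ) = (-0.489691, -0.835676, -0.248695)
rvec = θ·k = (-0.124072, -0.211734, -0.063012)

rvec=(-0.1241, -0.2117, -0.0630) tvec=(0.0818, -0.1199, 0.6707)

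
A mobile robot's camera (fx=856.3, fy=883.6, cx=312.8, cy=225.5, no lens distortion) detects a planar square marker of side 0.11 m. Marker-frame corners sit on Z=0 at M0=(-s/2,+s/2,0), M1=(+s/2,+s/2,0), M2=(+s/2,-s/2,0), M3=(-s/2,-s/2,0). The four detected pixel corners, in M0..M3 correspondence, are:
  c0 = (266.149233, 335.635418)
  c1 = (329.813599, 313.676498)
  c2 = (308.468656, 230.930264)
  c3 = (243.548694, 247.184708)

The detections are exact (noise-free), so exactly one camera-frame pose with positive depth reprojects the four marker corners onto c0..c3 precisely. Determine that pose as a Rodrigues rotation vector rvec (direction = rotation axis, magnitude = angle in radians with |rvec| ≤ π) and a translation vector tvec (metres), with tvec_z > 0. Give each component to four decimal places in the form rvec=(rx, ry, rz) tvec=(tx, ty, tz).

rvec=(-0.1225, -0.7128, -0.2381) tvec=(-0.0318, 0.0697, 1.1001)

Intrinsics K: fx=856.3, fy=883.6, cx=312.8, cy=225.5
Marker side s = 0.11 m; corners in marker frame (Z=0):
  M0 = (-0.0550, +0.0550, 0)
  M1 = (+0.0550, +0.0550, 0)
  M2 = (+0.0550, -0.0550, 0)
  M3 = (-0.0550, -0.0550, 0)
Detected image corners:
  c0 = (266.149233, 335.635418) px
  c1 = (329.813599, 313.676498) px
  c2 = (308.468656, 230.930264) px
  c3 = (243.548694, 247.184708) px
Planar DLT: solve 8×8 A·h = b for H (H[2,2]=1):
  H  [+756.59895 +191.69431 +288.03880]
  H  [-4.62343 +769.58393 +281.47706]
  H  [+0.59972 -0.02742 +1.00000]
B = K⁻¹H; ‖b₁‖=0.908994, ‖b₂‖=0.908994; λ = 2/(‖b₁‖+‖b₂‖) = 1.100118, sign → tz>0 ⇒ λ=+1.100118
r₁ = λ·B[:,0] = (+0.73102,-0.17413,+0.65976); r₂ = λ·B[:,1] = (+0.25730,+0.96586,-0.03017)
r₃ = r₁×r₂ = (-0.63198,+0.19181,+0.75087); SVD([r₁ r₂ r₃]) → R = UVᵀ:
  R  [+0.73102 +0.25730 -0.63198]
  R  [-0.17413 +0.96586 +0.19181]
  R  [+0.65976 -0.03017 +0.75087]
t = (-0.03181, +0.06969, +1.10012) m
tr R = 2.447755; θ = arccos((tr R − 1)/2) = 0.761390 rad = 43.624°
axis k = ((R−Rᵀ)₃₂, (R−Rᵀ)₁₃, (R−Rᵀ)₂₁) / (2 sinθ) = (-0.160866, -0.936144, -0.312660)
rvec = θ·k = (-0.122482, -0.712771, -0.238057)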